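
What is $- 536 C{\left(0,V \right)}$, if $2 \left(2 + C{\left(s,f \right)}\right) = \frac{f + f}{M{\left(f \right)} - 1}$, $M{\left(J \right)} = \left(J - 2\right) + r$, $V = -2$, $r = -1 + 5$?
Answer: $0$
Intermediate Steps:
$r = 4$
$M{\left(J \right)} = 2 + J$ ($M{\left(J \right)} = \left(J - 2\right) + 4 = \left(-2 + J\right) + 4 = 2 + J$)
$C{\left(s,f \right)} = -2 + \frac{f}{1 + f}$ ($C{\left(s,f \right)} = -2 + \frac{\left(f + f\right) \frac{1}{\left(2 + f\right) - 1}}{2} = -2 + \frac{2 f \frac{1}{1 + f}}{2} = -2 + \frac{f}{1 + f}$)
$- 536 C{\left(0,V \right)} = - 536 \frac{-2 - -2}{1 - 2} = - 536 \frac{-2 + 2}{-1} = - 536 \left(\left(-1\right) 0\right) = \left(-536\right) 0 = 0$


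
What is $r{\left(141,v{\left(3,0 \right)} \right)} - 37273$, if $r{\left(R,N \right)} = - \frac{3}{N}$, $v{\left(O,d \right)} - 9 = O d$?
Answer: $- \frac{111820}{3} \approx -37273.0$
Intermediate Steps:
$v{\left(O,d \right)} = 9 + O d$
$r{\left(141,v{\left(3,0 \right)} \right)} - 37273 = - \frac{3}{9 + 3 \cdot 0} - 37273 = - \frac{3}{9 + 0} - 37273 = - \frac{3}{9} - 37273 = \left(-3\right) \frac{1}{9} - 37273 = - \frac{1}{3} - 37273 = - \frac{111820}{3}$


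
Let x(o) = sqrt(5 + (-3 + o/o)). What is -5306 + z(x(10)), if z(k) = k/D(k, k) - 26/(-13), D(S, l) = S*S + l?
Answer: -10609/2 + sqrt(3)/2 ≈ -5303.6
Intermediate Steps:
D(S, l) = l + S**2 (D(S, l) = S**2 + l = l + S**2)
x(o) = sqrt(3) (x(o) = sqrt(5 + (-3 + 1)) = sqrt(5 - 2) = sqrt(3))
z(k) = 2 + k/(k + k**2) (z(k) = k/(k + k**2) - 26/(-13) = k/(k + k**2) - 26*(-1/13) = k/(k + k**2) + 2 = 2 + k/(k + k**2))
-5306 + z(x(10)) = -5306 + (3 + 2*sqrt(3))/(1 + sqrt(3))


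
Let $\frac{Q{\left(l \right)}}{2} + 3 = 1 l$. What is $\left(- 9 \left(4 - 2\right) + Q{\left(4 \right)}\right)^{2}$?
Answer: $256$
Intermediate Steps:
$Q{\left(l \right)} = -6 + 2 l$ ($Q{\left(l \right)} = -6 + 2 \cdot 1 l = -6 + 2 l$)
$\left(- 9 \left(4 - 2\right) + Q{\left(4 \right)}\right)^{2} = \left(- 9 \left(4 - 2\right) + \left(-6 + 2 \cdot 4\right)\right)^{2} = \left(\left(-9\right) 2 + \left(-6 + 8\right)\right)^{2} = \left(-18 + 2\right)^{2} = \left(-16\right)^{2} = 256$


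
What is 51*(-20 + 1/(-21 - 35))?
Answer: -57171/56 ≈ -1020.9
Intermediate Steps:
51*(-20 + 1/(-21 - 35)) = 51*(-20 + 1/(-56)) = 51*(-20 - 1/56) = 51*(-1121/56) = -57171/56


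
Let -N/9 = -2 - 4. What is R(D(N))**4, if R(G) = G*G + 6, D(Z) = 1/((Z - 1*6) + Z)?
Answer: 15185678605500390625/11716593810022656 ≈ 1296.1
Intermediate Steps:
N = 54 (N = -9*(-2 - 4) = -9*(-6) = 54)
D(Z) = 1/(-6 + 2*Z) (D(Z) = 1/((Z - 6) + Z) = 1/((-6 + Z) + Z) = 1/(-6 + 2*Z))
R(G) = 6 + G**2 (R(G) = G**2 + 6 = 6 + G**2)
R(D(N))**4 = (6 + (1/(2*(-3 + 54)))**2)**4 = (6 + ((1/2)/51)**2)**4 = (6 + ((1/2)*(1/51))**2)**4 = (6 + (1/102)**2)**4 = (6 + 1/10404)**4 = (62425/10404)**4 = 15185678605500390625/11716593810022656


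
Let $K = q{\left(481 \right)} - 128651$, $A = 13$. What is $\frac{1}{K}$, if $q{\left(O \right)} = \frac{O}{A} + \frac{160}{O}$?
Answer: $- \frac{481}{61863174} \approx -7.7752 \cdot 10^{-6}$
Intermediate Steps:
$q{\left(O \right)} = \frac{160}{O} + \frac{O}{13}$ ($q{\left(O \right)} = \frac{O}{13} + \frac{160}{O} = \frac{160}{O} + \frac{O}{13}$)
$K = - \frac{61863174}{481}$ ($K = \left(\frac{160}{481} + \frac{1}{13} \cdot 481\right) - 128651 = \left(160 \cdot \frac{1}{481} + 37\right) - 128651 = \left(\frac{160}{481} + 37\right) - 128651 = \frac{17957}{481} - 128651 = - \frac{61863174}{481} \approx -1.2861 \cdot 10^{5}$)
$\frac{1}{K} = \frac{1}{- \frac{61863174}{481}} = - \frac{481}{61863174}$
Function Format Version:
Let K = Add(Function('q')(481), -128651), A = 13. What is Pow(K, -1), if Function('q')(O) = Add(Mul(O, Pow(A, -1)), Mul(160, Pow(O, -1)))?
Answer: Rational(-481, 61863174) ≈ -7.7752e-6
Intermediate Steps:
Function('q')(O) = Add(Mul(160, Pow(O, -1)), Mul(Rational(1, 13), O)) (Function('q')(O) = Add(Mul(O, Pow(13, -1)), Mul(160, Pow(O, -1))) = Add(Mul(O, Rational(1, 13)), Mul(160, Pow(O, -1))) = Add(Mul(Rational(1, 13), O), Mul(160, Pow(O, -1))) = Add(Mul(160, Pow(O, -1)), Mul(Rational(1, 13), O)))
K = Rational(-61863174, 481) (K = Add(Add(Mul(160, Pow(481, -1)), Mul(Rational(1, 13), 481)), -128651) = Add(Add(Mul(160, Rational(1, 481)), 37), -128651) = Add(Add(Rational(160, 481), 37), -128651) = Add(Rational(17957, 481), -128651) = Rational(-61863174, 481) ≈ -1.2861e+5)
Pow(K, -1) = Pow(Rational(-61863174, 481), -1) = Rational(-481, 61863174)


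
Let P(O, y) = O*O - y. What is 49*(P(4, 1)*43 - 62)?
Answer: 28567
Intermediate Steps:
P(O, y) = O² - y
49*(P(4, 1)*43 - 62) = 49*((4² - 1*1)*43 - 62) = 49*((16 - 1)*43 - 62) = 49*(15*43 - 62) = 49*(645 - 62) = 49*583 = 28567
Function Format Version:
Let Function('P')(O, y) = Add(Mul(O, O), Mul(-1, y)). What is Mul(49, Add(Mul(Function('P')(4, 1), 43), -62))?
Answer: 28567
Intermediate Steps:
Function('P')(O, y) = Add(Pow(O, 2), Mul(-1, y))
Mul(49, Add(Mul(Function('P')(4, 1), 43), -62)) = Mul(49, Add(Mul(Add(Pow(4, 2), Mul(-1, 1)), 43), -62)) = Mul(49, Add(Mul(Add(16, -1), 43), -62)) = Mul(49, Add(Mul(15, 43), -62)) = Mul(49, Add(645, -62)) = Mul(49, 583) = 28567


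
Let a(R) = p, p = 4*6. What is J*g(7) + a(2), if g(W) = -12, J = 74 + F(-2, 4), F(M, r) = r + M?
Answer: -888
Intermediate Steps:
F(M, r) = M + r
J = 76 (J = 74 + (-2 + 4) = 74 + 2 = 76)
p = 24
a(R) = 24
J*g(7) + a(2) = 76*(-12) + 24 = -912 + 24 = -888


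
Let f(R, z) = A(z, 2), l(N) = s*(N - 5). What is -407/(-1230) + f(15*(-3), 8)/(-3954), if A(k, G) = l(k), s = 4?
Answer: 265753/810570 ≈ 0.32786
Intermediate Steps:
l(N) = -20 + 4*N (l(N) = 4*(N - 5) = 4*(-5 + N) = -20 + 4*N)
A(k, G) = -20 + 4*k
f(R, z) = -20 + 4*z
-407/(-1230) + f(15*(-3), 8)/(-3954) = -407/(-1230) + (-20 + 4*8)/(-3954) = -407*(-1/1230) + (-20 + 32)*(-1/3954) = 407/1230 + 12*(-1/3954) = 407/1230 - 2/659 = 265753/810570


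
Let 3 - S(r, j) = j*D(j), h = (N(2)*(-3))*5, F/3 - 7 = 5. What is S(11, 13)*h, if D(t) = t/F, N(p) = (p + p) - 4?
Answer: 0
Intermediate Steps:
N(p) = -4 + 2*p (N(p) = 2*p - 4 = -4 + 2*p)
F = 36 (F = 21 + 3*5 = 21 + 15 = 36)
D(t) = t/36
h = 0 (h = ((-4 + 2*2)*(-3))*5 = ((-4 + 4)*(-3))*5 = (0*(-3))*5 = 0*5 = 0)
S(r, j) = 3 - j²/36 (S(r, j) = 3 - j*j/36 = 3 - j²/36)
S(11, 13)*h = (3 - 1/36*13²)*0 = (3 - 1/36*169)*0 = (3 - 169/36)*0 = -61/36*0 = 0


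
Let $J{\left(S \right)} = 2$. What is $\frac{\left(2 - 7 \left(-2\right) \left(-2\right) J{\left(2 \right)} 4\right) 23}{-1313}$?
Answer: $\frac{5106}{1313} \approx 3.8888$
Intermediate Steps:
$\frac{\left(2 - 7 \left(-2\right) \left(-2\right) J{\left(2 \right)} 4\right) 23}{-1313} = \frac{\left(2 - 7 \left(-2\right) \left(-2\right) 2 \cdot 4\right) 23}{-1313} = \left(2 - 7 \cdot 4 \cdot 2 \cdot 4\right) 23 \left(- \frac{1}{1313}\right) = \left(2 - 7 \cdot 8 \cdot 4\right) 23 \left(- \frac{1}{1313}\right) = \left(2 - 224\right) 23 \left(- \frac{1}{1313}\right) = \left(-222\right) 23 \left(- \frac{1}{1313}\right) = \left(-5106\right) \left(- \frac{1}{1313}\right) = \frac{5106}{1313}$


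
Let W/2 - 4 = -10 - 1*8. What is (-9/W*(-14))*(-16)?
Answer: 72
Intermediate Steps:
W = -28 (W = 8 + 2*(-10 - 1*8) = 8 + 2*(-10 - 8) = 8 + 2*(-18) = 8 - 36 = -28)
(-9/W*(-14))*(-16) = (-9/(-28)*(-14))*(-16) = (-9*(-1/28)*(-14))*(-16) = ((9/28)*(-14))*(-16) = -9/2*(-16) = 72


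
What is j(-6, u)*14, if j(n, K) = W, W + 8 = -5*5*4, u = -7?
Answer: -1512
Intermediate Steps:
W = -108 (W = -8 - 5*5*4 = -8 - 25*4 = -8 - 100 = -108)
j(n, K) = -108
j(-6, u)*14 = -108*14 = -1512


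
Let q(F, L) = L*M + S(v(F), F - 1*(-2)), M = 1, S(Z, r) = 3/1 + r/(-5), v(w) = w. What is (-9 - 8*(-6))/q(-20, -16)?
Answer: -195/47 ≈ -4.1489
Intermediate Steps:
S(Z, r) = 3 - r/5 (S(Z, r) = 3*1 + r*(-⅕) = 3 - r/5)
q(F, L) = 13/5 + L - F/5 (q(F, L) = L*1 + (3 - (F - 1*(-2))/5) = L + (3 - (F + 2)/5) = L + (3 - (2 + F)/5) = L + (3 + (-⅖ - F/5)) = L + (13/5 - F/5) = 13/5 + L - F/5)
(-9 - 8*(-6))/q(-20, -16) = (-9 - 8*(-6))/(13/5 - 16 - ⅕*(-20)) = (-9 + 48)/(13/5 - 16 + 4) = 39/(-47/5) = 39*(-5/47) = -195/47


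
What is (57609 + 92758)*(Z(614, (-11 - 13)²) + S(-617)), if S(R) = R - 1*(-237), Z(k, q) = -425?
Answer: -121045435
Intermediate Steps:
S(R) = 237 + R (S(R) = R + 237 = 237 + R)
(57609 + 92758)*(Z(614, (-11 - 13)²) + S(-617)) = (57609 + 92758)*(-425 + (237 - 617)) = 150367*(-425 - 380) = 150367*(-805) = -121045435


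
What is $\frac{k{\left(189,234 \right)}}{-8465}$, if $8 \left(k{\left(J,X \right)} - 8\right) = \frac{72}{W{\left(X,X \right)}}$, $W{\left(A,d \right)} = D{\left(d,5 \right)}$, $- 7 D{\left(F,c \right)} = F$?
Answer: $- \frac{201}{220090} \approx -0.00091326$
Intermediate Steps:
$D{\left(F,c \right)} = - \frac{F}{7}$
$W{\left(A,d \right)} = - \frac{d}{7}$
$k{\left(J,X \right)} = 8 - \frac{63}{X}$ ($k{\left(J,X \right)} = 8 + \frac{72 \frac{1}{\left(- \frac{1}{7}\right) X}}{8} = 8 + \frac{72 \left(- \frac{7}{X}\right)}{8} = 8 + \frac{\left(-504\right) \frac{1}{X}}{8} = 8 - \frac{63}{X}$)
$\frac{k{\left(189,234 \right)}}{-8465} = \frac{8 - \frac{63}{234}}{-8465} = \left(8 - \frac{7}{26}\right) \left(- \frac{1}{8465}\right) = \frac{201}{26} \left(- \frac{1}{8465}\right) = - \frac{201}{220090}$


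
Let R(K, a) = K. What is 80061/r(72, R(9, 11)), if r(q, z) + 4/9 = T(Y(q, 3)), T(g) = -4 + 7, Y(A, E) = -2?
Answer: 720549/23 ≈ 31328.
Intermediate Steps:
T(g) = 3
r(q, z) = 23/9 (r(q, z) = -4/9 + 3 = 23/9)
80061/r(72, R(9, 11)) = 80061/(23/9) = 80061*(9/23) = 720549/23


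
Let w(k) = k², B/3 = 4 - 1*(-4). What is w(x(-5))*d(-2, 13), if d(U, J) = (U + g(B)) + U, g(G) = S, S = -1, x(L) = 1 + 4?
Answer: -125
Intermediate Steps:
x(L) = 5
B = 24 (B = 3*(4 - 1*(-4)) = 3*(4 + 4) = 3*8 = 24)
g(G) = -1
d(U, J) = -1 + 2*U (d(U, J) = (U - 1) + U = (-1 + U) + U = -1 + 2*U)
w(x(-5))*d(-2, 13) = 5²*(-1 + 2*(-2)) = 25*(-1 - 4) = 25*(-5) = -125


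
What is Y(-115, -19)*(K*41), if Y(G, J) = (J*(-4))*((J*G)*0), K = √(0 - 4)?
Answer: 0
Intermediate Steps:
K = 2*I (K = √(-4) = 2*I ≈ 2.0*I)
Y(G, J) = 0 (Y(G, J) = (-4*J)*((G*J)*0) = -4*J*0 = 0)
Y(-115, -19)*(K*41) = 0*((2*I)*41) = 0*(82*I) = 0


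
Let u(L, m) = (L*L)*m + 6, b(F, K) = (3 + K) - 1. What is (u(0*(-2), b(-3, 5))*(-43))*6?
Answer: -1548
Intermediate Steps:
b(F, K) = 2 + K
u(L, m) = 6 + m*L² (u(L, m) = L²*m + 6 = m*L² + 6 = 6 + m*L²)
(u(0*(-2), b(-3, 5))*(-43))*6 = ((6 + (2 + 5)*(0*(-2))²)*(-43))*6 = ((6 + 7*0²)*(-43))*6 = ((6 + 7*0)*(-43))*6 = ((6 + 0)*(-43))*6 = (6*(-43))*6 = -258*6 = -1548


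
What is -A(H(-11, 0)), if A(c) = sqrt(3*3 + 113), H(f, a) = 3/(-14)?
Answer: -sqrt(122) ≈ -11.045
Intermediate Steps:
H(f, a) = -3/14 (H(f, a) = 3*(-1/14) = -3/14)
A(c) = sqrt(122) (A(c) = sqrt(9 + 113) = sqrt(122))
-A(H(-11, 0)) = -sqrt(122)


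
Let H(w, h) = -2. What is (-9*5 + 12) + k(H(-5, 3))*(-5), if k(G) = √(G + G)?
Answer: -33 - 10*I ≈ -33.0 - 10.0*I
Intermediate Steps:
k(G) = √2*√G (k(G) = √(2*G) = √2*√G)
(-9*5 + 12) + k(H(-5, 3))*(-5) = (-9*5 + 12) + (√2*√(-2))*(-5) = (-45 + 12) + (√2*(I*√2))*(-5) = -33 + (2*I)*(-5) = -33 - 10*I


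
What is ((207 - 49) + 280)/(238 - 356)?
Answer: -219/59 ≈ -3.7119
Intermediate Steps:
((207 - 49) + 280)/(238 - 356) = (158 + 280)/(-118) = 438*(-1/118) = -219/59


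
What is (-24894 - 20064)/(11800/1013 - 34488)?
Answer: 22771227/17462272 ≈ 1.3040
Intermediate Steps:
(-24894 - 20064)/(11800/1013 - 34488) = -44958/(11800*(1/1013) - 34488) = -44958/(11800/1013 - 34488) = -44958/(-34924544/1013) = -44958*(-1013/34924544) = 22771227/17462272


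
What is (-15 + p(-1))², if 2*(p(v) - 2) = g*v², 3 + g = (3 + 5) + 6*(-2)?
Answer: 1089/4 ≈ 272.25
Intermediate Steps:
g = -7 (g = -3 + ((3 + 5) + 6*(-2)) = -3 + (8 - 12) = -3 - 4 = -7)
p(v) = 2 - 7*v²/2 (p(v) = 2 + (-7*v²)/2 = 2 - 7*v²/2)
(-15 + p(-1))² = (-15 + (2 - 7/2*(-1)²))² = (-15 + (2 - 7/2*1))² = (-15 + (2 - 7/2))² = (-15 - 3/2)² = (-33/2)² = 1089/4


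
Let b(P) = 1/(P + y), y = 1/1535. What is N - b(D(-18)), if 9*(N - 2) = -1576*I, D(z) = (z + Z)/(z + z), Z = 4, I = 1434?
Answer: -8108087576/32289 ≈ -2.5111e+5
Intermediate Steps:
D(z) = (4 + z)/(2*z) (D(z) = (z + 4)/(z + z) = (4 + z)/((2*z)) = (4 + z)*(1/(2*z)) = (4 + z)/(2*z))
y = 1/1535 ≈ 0.00065147
b(P) = 1/(1/1535 + P) (b(P) = 1/(P + 1/1535) = 1/(1/1535 + P))
N = -753322/3 (N = 2 + (-1576*1434)/9 = 2 + (1/9)*(-2259984) = 2 - 753328/3 = -753322/3 ≈ -2.5111e+5)
N - b(D(-18)) = -753322/3 - 1535/(1 + 1535*((1/2)*(4 - 18)/(-18))) = -753322/3 - 1535/(1 + 1535*((1/2)*(-1/18)*(-14))) = -753322/3 - 1535/(1 + 1535*(7/18)) = -753322/3 - 1535/(1 + 10745/18) = -753322/3 - 1535/10763/18 = -753322/3 - 1535*18/10763 = -753322/3 - 1*27630/10763 = -753322/3 - 27630/10763 = -8108087576/32289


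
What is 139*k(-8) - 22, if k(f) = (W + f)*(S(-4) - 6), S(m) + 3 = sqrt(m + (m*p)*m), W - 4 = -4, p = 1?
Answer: 9986 - 2224*sqrt(3) ≈ 6133.9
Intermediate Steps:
W = 0 (W = 4 - 4 = 0)
S(m) = -3 + sqrt(m + m**2) (S(m) = -3 + sqrt(m + (m*1)*m) = -3 + sqrt(m + m*m) = -3 + sqrt(m + m**2))
k(f) = f*(-9 + 2*sqrt(3)) (k(f) = (0 + f)*((-3 + sqrt(-4*(1 - 4))) - 6) = f*((-3 + sqrt(-4*(-3))) - 6) = f*((-3 + sqrt(12)) - 6) = f*((-3 + 2*sqrt(3)) - 6) = f*(-9 + 2*sqrt(3)))
139*k(-8) - 22 = 139*(-8*(-9 + 2*sqrt(3))) - 22 = 139*(72 - 16*sqrt(3)) - 22 = (10008 - 2224*sqrt(3)) - 22 = 9986 - 2224*sqrt(3)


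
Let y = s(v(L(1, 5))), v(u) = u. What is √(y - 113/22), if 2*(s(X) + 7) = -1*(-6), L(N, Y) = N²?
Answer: I*√4422/22 ≈ 3.0226*I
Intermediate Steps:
s(X) = -4 (s(X) = -7 + (-1*(-6))/2 = -7 + (½)*6 = -7 + 3 = -4)
y = -4
√(y - 113/22) = √(-4 - 113/22) = √(-201/22) = I*√4422/22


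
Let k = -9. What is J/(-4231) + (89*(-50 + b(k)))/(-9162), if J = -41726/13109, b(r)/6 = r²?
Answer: -1075924854152/254081403999 ≈ -4.2346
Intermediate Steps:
b(r) = 6*r²
J = -41726/13109 (J = -41726*1/13109 = -41726/13109 ≈ -3.1830)
J/(-4231) + (89*(-50 + b(k)))/(-9162) = -41726/13109/(-4231) + (89*(-50 + 6*(-9)²))/(-9162) = -41726/13109*(-1/4231) + (89*(-50 + 6*81))*(-1/9162) = 41726/55464179 + (89*(-50 + 486))*(-1/9162) = 41726/55464179 + (89*436)*(-1/9162) = 41726/55464179 + 38804*(-1/9162) = 41726/55464179 - 19402/4581 = -1075924854152/254081403999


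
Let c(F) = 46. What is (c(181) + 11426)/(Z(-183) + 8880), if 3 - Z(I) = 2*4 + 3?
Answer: 1434/1109 ≈ 1.2931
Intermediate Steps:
Z(I) = -8 (Z(I) = 3 - (2*4 + 3) = 3 - (8 + 3) = 3 - 1*11 = 3 - 11 = -8)
(c(181) + 11426)/(Z(-183) + 8880) = (46 + 11426)/(-8 + 8880) = 11472/8872 = 11472*(1/8872) = 1434/1109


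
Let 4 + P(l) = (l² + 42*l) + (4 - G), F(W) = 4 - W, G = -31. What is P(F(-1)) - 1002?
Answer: -736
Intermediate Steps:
P(l) = 31 + l² + 42*l (P(l) = -4 + ((l² + 42*l) + (4 - 1*(-31))) = -4 + ((l² + 42*l) + (4 + 31)) = -4 + ((l² + 42*l) + 35) = -4 + (35 + l² + 42*l) = 31 + l² + 42*l)
P(F(-1)) - 1002 = (31 + (4 - 1*(-1))² + 42*(4 - 1*(-1))) - 1002 = (31 + (4 + 1)² + 42*(4 + 1)) - 1002 = (31 + 5² + 42*5) - 1002 = (31 + 25 + 210) - 1002 = 266 - 1002 = -736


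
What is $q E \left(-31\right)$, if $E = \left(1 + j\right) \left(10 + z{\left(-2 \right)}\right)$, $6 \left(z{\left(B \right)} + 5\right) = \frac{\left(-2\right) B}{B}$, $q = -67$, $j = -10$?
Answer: $-87234$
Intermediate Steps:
$z{\left(B \right)} = - \frac{16}{3}$ ($z{\left(B \right)} = -5 + \frac{- 2 B \frac{1}{B}}{6} = -5 + \frac{1}{6} \left(-2\right) = -5 - \frac{1}{3} = - \frac{16}{3}$)
$E = -42$ ($E = \left(1 - 10\right) \left(10 - \frac{16}{3}\right) = \left(-9\right) \frac{14}{3} = -42$)
$q E \left(-31\right) = - 67 \left(\left(-42\right) \left(-31\right)\right) = \left(-67\right) 1302 = -87234$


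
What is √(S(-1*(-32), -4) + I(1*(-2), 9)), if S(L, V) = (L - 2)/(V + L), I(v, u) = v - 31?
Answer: I*√6258/14 ≈ 5.6505*I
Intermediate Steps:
I(v, u) = -31 + v
S(L, V) = (-2 + L)/(L + V)
√(S(-1*(-32), -4) + I(1*(-2), 9)) = √((-2 - 1*(-32))/(-1*(-32) - 4) + (-31 + 1*(-2))) = √((-2 + 32)/(32 - 4) + (-31 - 2)) = √(30/28 - 33) = √((1/28)*30 - 33) = √(15/14 - 33) = √(-447/14) = I*√6258/14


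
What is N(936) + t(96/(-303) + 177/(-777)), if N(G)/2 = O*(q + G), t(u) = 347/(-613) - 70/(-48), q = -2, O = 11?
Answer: 302315303/14712 ≈ 20549.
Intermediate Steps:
t(u) = 13127/14712 (t(u) = 347*(-1/613) - 70*(-1/48) = -347/613 + 35/24 = 13127/14712)
N(G) = -44 + 22*G (N(G) = 2*(11*(-2 + G)) = 2*(-22 + 11*G) = -44 + 22*G)
N(936) + t(96/(-303) + 177/(-777)) = (-44 + 22*936) + 13127/14712 = (-44 + 20592) + 13127/14712 = 20548 + 13127/14712 = 302315303/14712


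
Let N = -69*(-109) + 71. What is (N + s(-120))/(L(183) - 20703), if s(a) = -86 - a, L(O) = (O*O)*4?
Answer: 2542/37751 ≈ 0.067336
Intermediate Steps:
N = 7592 (N = 7521 + 71 = 7592)
L(O) = 4*O² (L(O) = O²*4 = 4*O²)
(N + s(-120))/(L(183) - 20703) = (7592 + (-86 - 1*(-120)))/(4*183² - 20703) = (7592 + (-86 + 120))/(4*33489 - 20703) = (7592 + 34)/(133956 - 20703) = 7626/113253 = 7626*(1/113253) = 2542/37751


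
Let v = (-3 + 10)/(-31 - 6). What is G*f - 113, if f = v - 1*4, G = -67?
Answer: 6204/37 ≈ 167.68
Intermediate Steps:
v = -7/37 (v = 7/(-37) = 7*(-1/37) = -7/37 ≈ -0.18919)
f = -155/37 (f = -7/37 - 1*4 = -7/37 - 4 = -155/37 ≈ -4.1892)
G*f - 113 = -67*(-155/37) - 113 = 10385/37 - 113 = 6204/37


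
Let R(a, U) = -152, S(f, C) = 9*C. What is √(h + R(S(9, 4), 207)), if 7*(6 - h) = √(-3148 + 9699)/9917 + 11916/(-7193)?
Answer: √(-36343365537986873870 - 3591686926331*√6551)/499330867 ≈ 12.073*I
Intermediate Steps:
h = 314022/50351 - √6551/69419 (h = 6 - (√(-3148 + 9699)/9917 + 11916/(-7193))/7 = 6 - (√6551*(1/9917) + 11916*(-1/7193))/7 = 6 - (√6551/9917 - 11916/7193)/7 = 6 - (-11916/7193 + √6551/9917)/7 = 6 + (11916/50351 - √6551/69419) = 314022/50351 - √6551/69419 ≈ 6.2355)
√(h + R(S(9, 4), 207)) = √((314022/50351 - √6551/69419) - 152) = √(-7339330/50351 - √6551/69419)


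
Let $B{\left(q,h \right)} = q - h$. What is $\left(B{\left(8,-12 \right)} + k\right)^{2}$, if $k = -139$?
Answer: $14161$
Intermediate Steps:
$\left(B{\left(8,-12 \right)} + k\right)^{2} = \left(\left(8 - -12\right) - 139\right)^{2} = \left(\left(8 + 12\right) - 139\right)^{2} = \left(20 - 139\right)^{2} = \left(-119\right)^{2} = 14161$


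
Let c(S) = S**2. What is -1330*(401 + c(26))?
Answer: -1432410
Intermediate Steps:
-1330*(401 + c(26)) = -1330*(401 + 26**2) = -1330*(401 + 676) = -1330*1077 = -1432410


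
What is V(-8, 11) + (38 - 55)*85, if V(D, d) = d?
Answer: -1434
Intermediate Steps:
V(-8, 11) + (38 - 55)*85 = 11 + (38 - 55)*85 = 11 - 17*85 = 11 - 1445 = -1434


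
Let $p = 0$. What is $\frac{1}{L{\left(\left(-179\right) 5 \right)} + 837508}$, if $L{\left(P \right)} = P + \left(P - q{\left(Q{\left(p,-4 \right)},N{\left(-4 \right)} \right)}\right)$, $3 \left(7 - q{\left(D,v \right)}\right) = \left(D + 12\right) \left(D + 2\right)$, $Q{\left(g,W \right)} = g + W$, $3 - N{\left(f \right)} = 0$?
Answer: $\frac{3}{2507117} \approx 1.1966 \cdot 10^{-6}$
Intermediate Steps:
$N{\left(f \right)} = 3$ ($N{\left(f \right)} = 3 - 0 = 3 + 0 = 3$)
$Q{\left(g,W \right)} = W + g$
$q{\left(D,v \right)} = 7 - \frac{\left(2 + D\right) \left(12 + D\right)}{3}$ ($q{\left(D,v \right)} = 7 - \frac{\left(D + 12\right) \left(D + 2\right)}{3} = 7 - \frac{\left(12 + D\right) \left(2 + D\right)}{3} = 7 - \frac{\left(2 + D\right) \left(12 + D\right)}{3}$)
$L{\left(P \right)} = - \frac{37}{3} + 2 P$ ($L{\left(P \right)} = P - \left(-1 - P - \frac{14 \left(-4 + 0\right)}{3} - \frac{\left(-4 + 0\right)^{2}}{3}\right) = P - \left(-1 - \frac{16}{3} + \frac{56}{3} - P\right) = P - \left(\frac{53}{3} - \frac{16}{3} - P\right) = P + \left(P - \left(-1 + \frac{56}{3} - \frac{16}{3}\right)\right) = P + \left(P - \frac{37}{3}\right) = P + \left(- \frac{37}{3} + P\right) = - \frac{37}{3} + 2 P$)
$\frac{1}{L{\left(\left(-179\right) 5 \right)} + 837508} = \frac{1}{\left(- \frac{37}{3} + 2 \left(\left(-179\right) 5\right)\right) + 837508} = \frac{1}{\left(- \frac{37}{3} + 2 \left(-895\right)\right) + 837508} = \frac{1}{\left(- \frac{37}{3} - 1790\right) + 837508} = \frac{1}{- \frac{5407}{3} + 837508} = \frac{1}{\frac{2507117}{3}} = \frac{3}{2507117}$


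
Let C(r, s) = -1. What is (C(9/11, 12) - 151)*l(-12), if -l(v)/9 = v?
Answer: -16416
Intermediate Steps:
l(v) = -9*v
(C(9/11, 12) - 151)*l(-12) = (-1 - 151)*(-9*(-12)) = -152*108 = -16416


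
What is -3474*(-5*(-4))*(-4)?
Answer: 277920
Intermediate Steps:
-3474*(-5*(-4))*(-4) = -69480*(-4) = -3474*(-80) = 277920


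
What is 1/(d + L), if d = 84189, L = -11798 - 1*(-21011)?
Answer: 1/93402 ≈ 1.0706e-5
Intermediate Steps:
L = 9213 (L = -11798 + 21011 = 9213)
1/(d + L) = 1/(84189 + 9213) = 1/93402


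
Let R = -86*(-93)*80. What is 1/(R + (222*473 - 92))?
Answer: 1/744754 ≈ 1.3427e-6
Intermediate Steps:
R = 639840 (R = 7998*80 = 639840)
1/(R + (222*473 - 92)) = 1/(639840 + (222*473 - 92)) = 1/(639840 + (105006 - 92)) = 1/(639840 + 104914) = 1/744754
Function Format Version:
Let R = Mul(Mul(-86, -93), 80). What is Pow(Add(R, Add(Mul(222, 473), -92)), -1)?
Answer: Rational(1, 744754) ≈ 1.3427e-6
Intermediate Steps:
R = 639840 (R = Mul(7998, 80) = 639840)
Pow(Add(R, Add(Mul(222, 473), -92)), -1) = Pow(Add(639840, Add(Mul(222, 473), -92)), -1) = Pow(Add(639840, Add(105006, -92)), -1) = Pow(Add(639840, 104914), -1) = Pow(744754, -1) = Rational(1, 744754)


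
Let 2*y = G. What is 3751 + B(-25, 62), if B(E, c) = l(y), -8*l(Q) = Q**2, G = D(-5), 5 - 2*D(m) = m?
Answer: 120007/32 ≈ 3750.2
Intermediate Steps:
D(m) = 5/2 - m/2
G = 5 (G = 5/2 - 1/2*(-5) = 5/2 + 5/2 = 5)
y = 5/2 (y = (1/2)*5 = 5/2 ≈ 2.5000)
l(Q) = -Q**2/8
B(E, c) = -25/32 (B(E, c) = -(5/2)**2/8 = -1/8*25/4 = -25/32)
3751 + B(-25, 62) = 3751 - 25/32 = 120007/32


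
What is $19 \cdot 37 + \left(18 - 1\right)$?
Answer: $720$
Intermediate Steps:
$19 \cdot 37 + \left(18 - 1\right) = 703 + 17 = 720$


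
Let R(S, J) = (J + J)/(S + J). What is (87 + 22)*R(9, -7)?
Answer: -763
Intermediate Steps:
R(S, J) = 2*J/(J + S) (R(S, J) = (2*J)/(J + S) = 2*J/(J + S))
(87 + 22)*R(9, -7) = (87 + 22)*(2*(-7)/(-7 + 9)) = 109*(2*(-7)/2) = 109*(2*(-7)*(1/2)) = 109*(-7) = -763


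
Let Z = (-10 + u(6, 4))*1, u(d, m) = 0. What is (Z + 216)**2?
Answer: 42436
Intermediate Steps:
Z = -10 (Z = (-10 + 0)*1 = -10*1 = -10)
(Z + 216)**2 = (-10 + 216)**2 = 206**2 = 42436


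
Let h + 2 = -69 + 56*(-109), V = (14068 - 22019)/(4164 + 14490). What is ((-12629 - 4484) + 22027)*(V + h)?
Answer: -94345852419/3109 ≈ -3.0346e+7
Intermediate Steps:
V = -7951/18654 ≈ -0.42624
h = -6175 (h = -2 + (-69 + 56*(-109)) = -2 + (-69 - 6104) = -2 - 6173 = -6175)
((-12629 - 4484) + 22027)*(V + h) = ((-12629 - 4484) + 22027)*(-7951/18654 - 6175) = (-17113 + 22027)*(-115196401/18654) = 4914*(-115196401/18654) = -94345852419/3109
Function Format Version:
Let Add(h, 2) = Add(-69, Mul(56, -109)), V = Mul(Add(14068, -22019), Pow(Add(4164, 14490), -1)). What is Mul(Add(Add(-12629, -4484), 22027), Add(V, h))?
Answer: Rational(-94345852419, 3109) ≈ -3.0346e+7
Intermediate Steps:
V = Rational(-7951, 18654) (V = Mul(-7951, Pow(18654, -1)) = Mul(-7951, Rational(1, 18654)) = Rational(-7951, 18654) ≈ -0.42624)
h = -6175 (h = Add(-2, Add(-69, Mul(56, -109))) = Add(-2, Add(-69, -6104)) = Add(-2, -6173) = -6175)
Mul(Add(Add(-12629, -4484), 22027), Add(V, h)) = Mul(Add(Add(-12629, -4484), 22027), Add(Rational(-7951, 18654), -6175)) = Mul(Add(-17113, 22027), Rational(-115196401, 18654)) = Mul(4914, Rational(-115196401, 18654)) = Rational(-94345852419, 3109)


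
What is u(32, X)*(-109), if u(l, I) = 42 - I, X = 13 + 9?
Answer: -2180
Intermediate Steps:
X = 22
u(32, X)*(-109) = (42 - 1*22)*(-109) = (42 - 22)*(-109) = 20*(-109) = -2180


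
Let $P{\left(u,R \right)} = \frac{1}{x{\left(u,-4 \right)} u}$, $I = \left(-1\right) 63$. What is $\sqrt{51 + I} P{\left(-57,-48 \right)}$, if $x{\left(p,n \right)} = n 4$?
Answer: $\frac{i \sqrt{3}}{456} \approx 0.0037984 i$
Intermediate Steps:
$x{\left(p,n \right)} = 4 n$
$I = -63$
$P{\left(u,R \right)} = - \frac{1}{16 u}$ ($P{\left(u,R \right)} = \frac{1}{4 \left(-4\right) u} = \frac{1}{\left(-16\right) u} = - \frac{1}{16 u}$)
$\sqrt{51 + I} P{\left(-57,-48 \right)} = \sqrt{51 - 63} \left(- \frac{1}{16 \left(-57\right)}\right) = \sqrt{-12} \left(\left(- \frac{1}{16}\right) \left(- \frac{1}{57}\right)\right) = 2 i \sqrt{3} \cdot \frac{1}{912} = \frac{i \sqrt{3}}{456}$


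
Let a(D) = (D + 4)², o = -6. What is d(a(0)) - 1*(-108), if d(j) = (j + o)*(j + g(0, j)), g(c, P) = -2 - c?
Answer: 248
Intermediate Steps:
a(D) = (4 + D)²
d(j) = (-6 + j)*(-2 + j) (d(j) = (j - 6)*(j + (-2 - 1*0)) = (-6 + j)*(j + (-2 + 0)) = (-6 + j)*(j - 2) = (-6 + j)*(-2 + j))
d(a(0)) - 1*(-108) = (12 + ((4 + 0)²)² - 8*(4 + 0)²) - 1*(-108) = (12 + (4²)² - 8*4²) + 108 = (12 + 16² - 8*16) + 108 = (12 + 256 - 128) + 108 = 140 + 108 = 248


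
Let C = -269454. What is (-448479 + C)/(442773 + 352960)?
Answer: -717933/795733 ≈ -0.90223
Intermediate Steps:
(-448479 + C)/(442773 + 352960) = (-448479 - 269454)/(442773 + 352960) = -717933/795733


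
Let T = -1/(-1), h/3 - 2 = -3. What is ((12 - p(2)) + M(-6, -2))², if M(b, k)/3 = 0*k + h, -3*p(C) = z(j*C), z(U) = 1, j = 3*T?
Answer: 100/9 ≈ 11.111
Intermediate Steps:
h = -3 (h = 6 + 3*(-3) = 6 - 9 = -3)
T = 1 (T = -1*(-1) = 1)
j = 3 (j = 3*1 = 3)
p(C) = -⅓ (p(C) = -⅓*1 = -⅓)
M(b, k) = -9 (M(b, k) = 3*(0*k - 3) = 3*(0 - 3) = 3*(-3) = -9)
((12 - p(2)) + M(-6, -2))² = ((12 - 1*(-⅓)) - 9)² = ((12 + ⅓) - 9)² = (37/3 - 9)² = (10/3)² = 100/9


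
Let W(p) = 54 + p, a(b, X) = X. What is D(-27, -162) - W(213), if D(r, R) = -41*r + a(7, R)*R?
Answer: 27084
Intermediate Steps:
D(r, R) = R**2 - 41*r (D(r, R) = -41*r + R*R = -41*r + R**2 = R**2 - 41*r)
D(-27, -162) - W(213) = ((-162)**2 - 41*(-27)) - (54 + 213) = (26244 + 1107) - 1*267 = 27351 - 267 = 27084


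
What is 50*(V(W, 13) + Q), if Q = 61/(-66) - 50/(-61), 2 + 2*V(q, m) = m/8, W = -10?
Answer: -235175/16104 ≈ -14.604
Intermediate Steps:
V(q, m) = -1 + m/16 (V(q, m) = -1 + (m/8)/2 = -1 + m/16)
Q = -421/4026 (Q = 61*(-1/66) - 50*(-1/61) = -61/66 + 50/61 = -421/4026 ≈ -0.10457)
50*(V(W, 13) + Q) = 50*((-1 + (1/16)*13) - 421/4026) = 50*((-1 + 13/16) - 421/4026) = 50*(-3/16 - 421/4026) = 50*(-9407/32208) = -235175/16104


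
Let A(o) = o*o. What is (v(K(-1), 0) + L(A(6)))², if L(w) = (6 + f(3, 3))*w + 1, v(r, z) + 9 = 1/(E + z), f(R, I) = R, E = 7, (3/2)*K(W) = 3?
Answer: 4897369/49 ≈ 99946.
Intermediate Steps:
K(W) = 2 (K(W) = (⅔)*3 = 2)
A(o) = o²
v(r, z) = -9 + 1/(7 + z)
L(w) = 1 + 9*w (L(w) = (6 + 3)*w + 1 = 9*w + 1 = 1 + 9*w)
(v(K(-1), 0) + L(A(6)))² = ((-62 - 9*0)/(7 + 0) + (1 + 9*6²))² = ((-62 + 0)/7 + (1 + 9*36))² = ((⅐)*(-62) + (1 + 324))² = (-62/7 + 325)² = (2213/7)² = 4897369/49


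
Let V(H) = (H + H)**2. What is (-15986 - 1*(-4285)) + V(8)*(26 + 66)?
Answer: 11851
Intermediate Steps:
V(H) = 4*H**2 (V(H) = (2*H)**2 = 4*H**2)
(-15986 - 1*(-4285)) + V(8)*(26 + 66) = (-15986 - 1*(-4285)) + (4*8**2)*(26 + 66) = (-15986 + 4285) + (4*64)*92 = -11701 + 256*92 = -11701 + 23552 = 11851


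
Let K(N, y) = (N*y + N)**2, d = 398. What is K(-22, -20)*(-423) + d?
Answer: -73907854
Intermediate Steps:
K(N, y) = (N + N*y)**2
K(-22, -20)*(-423) + d = ((-22)**2*(1 - 20)**2)*(-423) + 398 = (484*(-19)**2)*(-423) + 398 = (484*361)*(-423) + 398 = 174724*(-423) + 398 = -73908252 + 398 = -73907854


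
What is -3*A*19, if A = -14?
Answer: 798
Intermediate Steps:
-3*A*19 = -3*(-14)*19 = 42*19 = 798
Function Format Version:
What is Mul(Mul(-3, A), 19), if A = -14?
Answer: 798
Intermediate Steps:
Mul(Mul(-3, A), 19) = Mul(Mul(-3, -14), 19) = Mul(42, 19) = 798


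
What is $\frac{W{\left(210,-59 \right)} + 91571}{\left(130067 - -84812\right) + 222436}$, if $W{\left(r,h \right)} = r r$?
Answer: $\frac{135671}{437315} \approx 0.31024$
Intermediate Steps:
$W{\left(r,h \right)} = r^{2}$
$\frac{W{\left(210,-59 \right)} + 91571}{\left(130067 - -84812\right) + 222436} = \frac{210^{2} + 91571}{\left(130067 - -84812\right) + 222436} = \frac{44100 + 91571}{\left(130067 + 84812\right) + 222436} = \frac{135671}{214879 + 222436} = \frac{135671}{437315}$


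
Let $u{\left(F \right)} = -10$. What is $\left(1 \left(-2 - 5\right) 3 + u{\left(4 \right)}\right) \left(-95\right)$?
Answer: $2945$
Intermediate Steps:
$\left(1 \left(-2 - 5\right) 3 + u{\left(4 \right)}\right) \left(-95\right) = \left(1 \left(-2 - 5\right) 3 - 10\right) \left(-95\right) = \left(1 \left(-7\right) 3 - 10\right) \left(-95\right) = \left(\left(-7\right) 3 - 10\right) \left(-95\right) = \left(-21 - 10\right) \left(-95\right) = \left(-31\right) \left(-95\right) = 2945$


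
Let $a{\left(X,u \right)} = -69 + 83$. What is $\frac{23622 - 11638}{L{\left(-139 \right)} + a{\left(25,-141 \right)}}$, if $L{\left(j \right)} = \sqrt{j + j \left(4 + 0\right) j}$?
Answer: $- \frac{167776}{76949} + \frac{11984 \sqrt{77145}}{76949} \approx 41.076$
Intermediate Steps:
$a{\left(X,u \right)} = 14$
$L{\left(j \right)} = \sqrt{j + 4 j^{2}}$ ($L{\left(j \right)} = \sqrt{j + j 4 j} = \sqrt{j + 4 j^{2}}$)
$\frac{23622 - 11638}{L{\left(-139 \right)} + a{\left(25,-141 \right)}} = \frac{23622 - 11638}{\sqrt{- 139 \left(1 + 4 \left(-139\right)\right)} + 14} = \frac{11984}{\sqrt{- 139 \left(1 - 556\right)} + 14} = \frac{11984}{\sqrt{\left(-139\right) \left(-555\right)} + 14} = \frac{11984}{\sqrt{77145} + 14} = \frac{11984}{14 + \sqrt{77145}}$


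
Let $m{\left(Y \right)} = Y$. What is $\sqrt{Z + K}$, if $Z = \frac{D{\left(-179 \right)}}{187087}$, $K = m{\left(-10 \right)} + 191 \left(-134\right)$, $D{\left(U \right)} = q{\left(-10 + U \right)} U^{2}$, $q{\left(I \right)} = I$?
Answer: $\frac{i \sqrt{897312524661839}}{187087} \approx 160.11 i$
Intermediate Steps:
$D{\left(U \right)} = U^{2} \left(-10 + U\right)$ ($D{\left(U \right)} = \left(-10 + U\right) U^{2} = U^{2} \left(-10 + U\right)$)
$K = -25604$ ($K = -10 + 191 \left(-134\right) = -10 - 25594 = -25604$)
$Z = - \frac{6055749}{187087}$ ($Z = \frac{\left(-179\right)^{2} \left(-10 - 179\right)}{187087} = 32041 \left(-189\right) \frac{1}{187087} = \left(-6055749\right) \frac{1}{187087} = - \frac{6055749}{187087} \approx -32.369$)
$\sqrt{Z + K} = \sqrt{- \frac{6055749}{187087} - 25604} = \sqrt{- \frac{4796231297}{187087}} = \frac{i \sqrt{897312524661839}}{187087}$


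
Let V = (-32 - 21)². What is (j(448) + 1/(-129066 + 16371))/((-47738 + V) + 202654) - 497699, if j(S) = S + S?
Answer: -8846509478293906/17774818875 ≈ -4.9770e+5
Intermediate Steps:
V = 2809 (V = (-53)² = 2809)
j(S) = 2*S
(j(448) + 1/(-129066 + 16371))/((-47738 + V) + 202654) - 497699 = (2*448 + 1/(-129066 + 16371))/((-47738 + 2809) + 202654) - 497699 = (896 + 1/(-112695))/(-44929 + 202654) - 497699 = (896 - 1/112695)/157725 - 497699 = (100974719/112695)*(1/157725) - 497699 = 100974719/17774818875 - 497699 = -8846509478293906/17774818875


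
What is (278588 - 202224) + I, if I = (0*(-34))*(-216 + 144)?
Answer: 76364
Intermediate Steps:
I = 0 (I = 0*(-72) = 0)
(278588 - 202224) + I = (278588 - 202224) + 0 = 76364 + 0 = 76364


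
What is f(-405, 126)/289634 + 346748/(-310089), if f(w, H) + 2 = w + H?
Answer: -100517145241/89812317426 ≈ -1.1192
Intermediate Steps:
f(w, H) = -2 + H + w (f(w, H) = -2 + (w + H) = -2 + (H + w) = -2 + H + w)
f(-405, 126)/289634 + 346748/(-310089) = (-2 + 126 - 405)/289634 + 346748/(-310089) = -281*1/289634 + 346748*(-1/310089) = -281/289634 - 346748/310089 = -100517145241/89812317426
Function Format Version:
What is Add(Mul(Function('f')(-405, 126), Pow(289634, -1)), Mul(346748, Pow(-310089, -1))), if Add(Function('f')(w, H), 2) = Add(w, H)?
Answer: Rational(-100517145241, 89812317426) ≈ -1.1192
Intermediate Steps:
Function('f')(w, H) = Add(-2, H, w) (Function('f')(w, H) = Add(-2, Add(w, H)) = Add(-2, Add(H, w)) = Add(-2, H, w))
Add(Mul(Function('f')(-405, 126), Pow(289634, -1)), Mul(346748, Pow(-310089, -1))) = Add(Mul(Add(-2, 126, -405), Pow(289634, -1)), Mul(346748, Pow(-310089, -1))) = Add(Mul(-281, Rational(1, 289634)), Mul(346748, Rational(-1, 310089))) = Add(Rational(-281, 289634), Rational(-346748, 310089)) = Rational(-100517145241, 89812317426)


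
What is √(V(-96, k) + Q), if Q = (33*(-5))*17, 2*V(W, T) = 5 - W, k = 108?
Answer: I*√11018/2 ≈ 52.483*I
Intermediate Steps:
V(W, T) = 5/2 - W/2 (V(W, T) = (5 - W)/2 = 5/2 - W/2)
Q = -2805 (Q = -165*17 = -2805)
√(V(-96, k) + Q) = √((5/2 - ½*(-96)) - 2805) = √((5/2 + 48) - 2805) = √(101/2 - 2805) = √(-5509/2) = I*√11018/2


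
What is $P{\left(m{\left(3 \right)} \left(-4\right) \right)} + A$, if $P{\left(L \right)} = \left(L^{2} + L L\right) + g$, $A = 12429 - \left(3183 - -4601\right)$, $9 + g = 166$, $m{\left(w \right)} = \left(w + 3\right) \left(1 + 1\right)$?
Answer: $9410$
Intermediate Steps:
$m{\left(w \right)} = 6 + 2 w$ ($m{\left(w \right)} = \left(3 + w\right) 2 = 6 + 2 w$)
$g = 157$ ($g = -9 + 166 = 157$)
$A = 4645$ ($A = 12429 - \left(3183 + 4601\right) = 12429 - 7784 = 4645$)
$P{\left(L \right)} = 157 + 2 L^{2}$ ($P{\left(L \right)} = \left(L^{2} + L L\right) + 157 = \left(L^{2} + L^{2}\right) + 157 = 2 L^{2} + 157 = 157 + 2 L^{2}$)
$P{\left(m{\left(3 \right)} \left(-4\right) \right)} + A = \left(157 + 2 \left(\left(6 + 2 \cdot 3\right) \left(-4\right)\right)^{2}\right) + 4645 = \left(157 + 2 \left(\left(6 + 6\right) \left(-4\right)\right)^{2}\right) + 4645 = \left(157 + 2 \left(12 \left(-4\right)\right)^{2}\right) + 4645 = \left(157 + 2 \left(-48\right)^{2}\right) + 4645 = \left(157 + 2 \cdot 2304\right) + 4645 = \left(157 + 4608\right) + 4645 = 4765 + 4645 = 9410$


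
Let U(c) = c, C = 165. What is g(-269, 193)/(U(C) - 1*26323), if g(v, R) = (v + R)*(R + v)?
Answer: -2888/13079 ≈ -0.22081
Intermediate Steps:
g(v, R) = (R + v)² (g(v, R) = (R + v)*(R + v) = (R + v)²)
g(-269, 193)/(U(C) - 1*26323) = (193 - 269)²/(165 - 1*26323) = (-76)²/(165 - 26323) = 5776/(-26158) = 5776*(-1/26158) = -2888/13079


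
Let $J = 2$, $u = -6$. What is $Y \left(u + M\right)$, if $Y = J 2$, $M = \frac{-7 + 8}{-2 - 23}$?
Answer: $- \frac{604}{25} \approx -24.16$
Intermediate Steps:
$M = - \frac{1}{25}$ ($M = 1 \frac{1}{-25} = 1 \left(- \frac{1}{25}\right) = - \frac{1}{25} \approx -0.04$)
$Y = 4$ ($Y = 2 \cdot 2 = 4$)
$Y \left(u + M\right) = 4 \left(-6 - \frac{1}{25}\right) = 4 \left(- \frac{151}{25}\right) = - \frac{604}{25}$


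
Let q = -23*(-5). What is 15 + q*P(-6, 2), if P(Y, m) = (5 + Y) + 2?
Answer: 130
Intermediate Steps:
q = 115
P(Y, m) = 7 + Y
15 + q*P(-6, 2) = 15 + 115*(7 - 6) = 15 + 115*1 = 15 + 115 = 130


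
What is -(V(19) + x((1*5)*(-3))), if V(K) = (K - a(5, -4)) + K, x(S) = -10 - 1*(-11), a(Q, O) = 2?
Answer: -37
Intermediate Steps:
x(S) = 1 (x(S) = -10 + 11 = 1)
V(K) = -2 + 2*K (V(K) = (K - 1*2) + K = (K - 2) + K = (-2 + K) + K = -2 + 2*K)
-(V(19) + x((1*5)*(-3))) = -((-2 + 2*19) + 1) = -((-2 + 38) + 1) = -(36 + 1) = -1*37 = -37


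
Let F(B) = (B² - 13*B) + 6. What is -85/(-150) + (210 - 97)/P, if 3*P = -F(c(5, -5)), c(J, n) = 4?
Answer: 178/15 ≈ 11.867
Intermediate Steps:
F(B) = 6 + B² - 13*B
P = 10 (P = (-(6 + 4² - 13*4))/3 = (-(6 + 16 - 52))/3 = (-1*(-30))/3 = (⅓)*30 = 10)
-85/(-150) + (210 - 97)/P = -85/(-150) + (210 - 97)/10 = -85*(-1/150) + 113*(⅒) = 17/30 + 113/10 = 178/15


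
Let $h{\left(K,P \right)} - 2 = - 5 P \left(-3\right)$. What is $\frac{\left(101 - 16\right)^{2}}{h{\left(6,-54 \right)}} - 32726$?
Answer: $- \frac{26449833}{808} \approx -32735.0$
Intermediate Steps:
$h{\left(K,P \right)} = 2 + 15 P$ ($h{\left(K,P \right)} = 2 + - 5 P \left(-3\right) = 2 + 15 P$)
$\frac{\left(101 - 16\right)^{2}}{h{\left(6,-54 \right)}} - 32726 = \frac{\left(101 - 16\right)^{2}}{2 + 15 \left(-54\right)} - 32726 = \frac{85^{2}}{2 - 810} - 32726 = \frac{7225}{-808} - 32726 = 7225 \left(- \frac{1}{808}\right) - 32726 = - \frac{7225}{808} - 32726 = - \frac{26449833}{808}$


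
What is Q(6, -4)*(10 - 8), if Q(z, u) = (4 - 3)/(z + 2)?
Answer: ¼ ≈ 0.25000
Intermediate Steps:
Q(z, u) = 1/(2 + z)
Q(6, -4)*(10 - 8) = (10 - 8)/(2 + 6) = 2/8 = (⅛)*2 = ¼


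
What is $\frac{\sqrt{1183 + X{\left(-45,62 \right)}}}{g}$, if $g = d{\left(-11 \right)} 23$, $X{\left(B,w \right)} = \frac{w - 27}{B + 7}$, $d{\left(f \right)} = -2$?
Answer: $- \frac{3 \sqrt{189658}}{1748} \approx -0.74742$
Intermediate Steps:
$X{\left(B,w \right)} = \frac{-27 + w}{7 + B}$
$g = -46$ ($g = \left(-2\right) 23 = -46$)
$\frac{\sqrt{1183 + X{\left(-45,62 \right)}}}{g} = \frac{\sqrt{1183 + \frac{-27 + 62}{7 - 45}}}{-46} = \sqrt{1183 + \frac{1}{-38} \cdot 35} \left(- \frac{1}{46}\right) = \sqrt{1183 - \frac{35}{38}} \left(- \frac{1}{46}\right) = \sqrt{\frac{44919}{38}} \left(- \frac{1}{46}\right) = \frac{3 \sqrt{189658}}{38} \left(- \frac{1}{46}\right) = - \frac{3 \sqrt{189658}}{1748}$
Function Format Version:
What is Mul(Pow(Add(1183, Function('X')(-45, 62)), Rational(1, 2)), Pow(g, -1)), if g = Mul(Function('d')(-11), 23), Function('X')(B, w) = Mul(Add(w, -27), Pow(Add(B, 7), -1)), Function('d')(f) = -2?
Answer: Mul(Rational(-3, 1748), Pow(189658, Rational(1, 2))) ≈ -0.74742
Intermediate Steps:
Function('X')(B, w) = Mul(Pow(Add(7, B), -1), Add(-27, w)) (Function('X')(B, w) = Mul(Add(-27, w), Pow(Add(7, B), -1)) = Mul(Pow(Add(7, B), -1), Add(-27, w)))
g = -46 (g = Mul(-2, 23) = -46)
Mul(Pow(Add(1183, Function('X')(-45, 62)), Rational(1, 2)), Pow(g, -1)) = Mul(Pow(Add(1183, Mul(Pow(Add(7, -45), -1), Add(-27, 62))), Rational(1, 2)), Pow(-46, -1)) = Mul(Pow(Add(1183, Mul(Pow(-38, -1), 35)), Rational(1, 2)), Rational(-1, 46)) = Mul(Pow(Add(1183, Mul(Rational(-1, 38), 35)), Rational(1, 2)), Rational(-1, 46)) = Mul(Pow(Add(1183, Rational(-35, 38)), Rational(1, 2)), Rational(-1, 46)) = Mul(Pow(Rational(44919, 38), Rational(1, 2)), Rational(-1, 46)) = Mul(Mul(Rational(3, 38), Pow(189658, Rational(1, 2))), Rational(-1, 46)) = Mul(Rational(-3, 1748), Pow(189658, Rational(1, 2)))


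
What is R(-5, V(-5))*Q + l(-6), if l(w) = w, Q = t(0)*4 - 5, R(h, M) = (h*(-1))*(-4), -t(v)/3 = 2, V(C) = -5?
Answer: 574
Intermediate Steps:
t(v) = -6 (t(v) = -3*2 = -6)
R(h, M) = 4*h (R(h, M) = -h*(-4) = 4*h)
Q = -29 (Q = -6*4 - 5 = -24 - 5 = -29)
R(-5, V(-5))*Q + l(-6) = (4*(-5))*(-29) - 6 = -20*(-29) - 6 = 580 - 6 = 574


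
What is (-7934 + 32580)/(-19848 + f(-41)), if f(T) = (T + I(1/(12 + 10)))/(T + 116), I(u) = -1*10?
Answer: -616150/496217 ≈ -1.2417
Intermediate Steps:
I(u) = -10
f(T) = (-10 + T)/(116 + T) (f(T) = (T - 10)/(T + 116) = (-10 + T)/(116 + T))
(-7934 + 32580)/(-19848 + f(-41)) = (-7934 + 32580)/(-19848 + (-10 - 41)/(116 - 41)) = 24646/(-19848 - 51/75) = 24646/(-19848 + (1/75)*(-51)) = 24646/(-19848 - 17/25) = 24646/(-496217/25) = 24646*(-25/496217) = -616150/496217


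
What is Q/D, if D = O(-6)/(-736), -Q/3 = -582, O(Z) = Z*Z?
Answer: -35696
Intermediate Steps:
O(Z) = Z**2
Q = 1746 (Q = -3*(-582) = 1746)
D = -9/184 (D = (-6)**2/(-736) = 36*(-1/736) = -9/184 ≈ -0.048913)
Q/D = 1746/(-9/184) = 1746*(-184/9) = -35696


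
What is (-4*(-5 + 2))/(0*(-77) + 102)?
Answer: 2/17 ≈ 0.11765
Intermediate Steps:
(-4*(-5 + 2))/(0*(-77) + 102) = (-4*(-3))/(0 + 102) = 12/102 = 12*(1/102) = 2/17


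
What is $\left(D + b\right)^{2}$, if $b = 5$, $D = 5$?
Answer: $100$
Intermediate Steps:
$\left(D + b\right)^{2} = \left(5 + 5\right)^{2} = 10^{2} = 100$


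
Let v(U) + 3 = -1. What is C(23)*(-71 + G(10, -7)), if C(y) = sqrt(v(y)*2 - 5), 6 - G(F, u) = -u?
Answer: -72*I*sqrt(13) ≈ -259.6*I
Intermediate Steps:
G(F, u) = 6 + u (G(F, u) = 6 - (-1)*u = 6 + u)
v(U) = -4 (v(U) = -3 - 1 = -4)
C(y) = I*sqrt(13) (C(y) = sqrt(-4*2 - 5) = sqrt(-8 - 5) = sqrt(-13) = I*sqrt(13))
C(23)*(-71 + G(10, -7)) = (I*sqrt(13))*(-71 + (6 - 7)) = (I*sqrt(13))*(-71 - 1) = (I*sqrt(13))*(-72) = -72*I*sqrt(13)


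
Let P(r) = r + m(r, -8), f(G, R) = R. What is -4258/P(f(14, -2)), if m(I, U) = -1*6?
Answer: 2129/4 ≈ 532.25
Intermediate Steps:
m(I, U) = -6
P(r) = -6 + r (P(r) = r - 6 = -6 + r)
-4258/P(f(14, -2)) = -4258/(-6 - 2) = -4258/(-8) = -4258*(-⅛) = 2129/4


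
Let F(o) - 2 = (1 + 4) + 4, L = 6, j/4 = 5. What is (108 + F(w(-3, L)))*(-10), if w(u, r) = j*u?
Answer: -1190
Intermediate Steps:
j = 20 (j = 4*5 = 20)
w(u, r) = 20*u
F(o) = 11 (F(o) = 2 + ((1 + 4) + 4) = 2 + (5 + 4) = 2 + 9 = 11)
(108 + F(w(-3, L)))*(-10) = (108 + 11)*(-10) = 119*(-10) = -1190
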